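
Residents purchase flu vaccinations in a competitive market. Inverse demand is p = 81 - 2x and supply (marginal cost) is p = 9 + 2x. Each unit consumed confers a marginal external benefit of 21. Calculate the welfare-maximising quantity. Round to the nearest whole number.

x* = 23

Social marginal benefit = demand + MEB = 102 - 2x.
Set SMB = MC: 102 - 2x = 9 + 2x → x* = 23.2500.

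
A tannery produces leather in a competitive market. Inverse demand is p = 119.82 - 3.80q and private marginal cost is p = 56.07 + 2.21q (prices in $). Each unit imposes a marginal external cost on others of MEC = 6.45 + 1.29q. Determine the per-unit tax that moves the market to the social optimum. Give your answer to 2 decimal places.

Social marginal cost = private MC + MEC = 62.52 + 3.50q.
Set SMC = demand: 62.52 + 3.50q = 119.82 - 3.80q → q* = 7.8493.
The Pigouvian tax equals MEC at q*: 6.45 + 1.29×7.8493 = 16.5756.

tax = $16.58 per unit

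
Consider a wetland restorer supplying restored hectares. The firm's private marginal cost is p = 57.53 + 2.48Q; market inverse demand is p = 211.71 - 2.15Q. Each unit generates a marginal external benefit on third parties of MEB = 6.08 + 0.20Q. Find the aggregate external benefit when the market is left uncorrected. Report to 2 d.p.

Market equilibrium (private): 57.53 + 2.48Q = 211.71 - 2.15Q → Q_m = 33.3002.
Total external benefit = ∫₀^{Q_m} (6.08 + 0.20Q) dQ = 6.08×33.3002 + ½×0.20×33.3002² = 313.3555.

313.36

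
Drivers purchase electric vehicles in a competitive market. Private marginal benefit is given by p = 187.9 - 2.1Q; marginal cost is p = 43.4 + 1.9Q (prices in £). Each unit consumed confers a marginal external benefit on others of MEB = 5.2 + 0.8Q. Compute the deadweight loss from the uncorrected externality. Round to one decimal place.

DWL = £181.7

Market equilibrium (private): 43.4 + 1.9Q = 187.9 - 2.1Q → Q_m = 36.1250.
Social marginal benefit = demand + MEB = 193.1 - 1.3Q.
Set SMB = MC: 193.1 - 1.3Q = 43.4 + 1.9Q → Q* = 46.7813.
Between Q* and Q_m the wedge SMB − MC runs linearly from 0 to MEB(Q_m), so the loss is a triangle.
DWL = ½ × 10.6563 × 34.1000 = 181.6899.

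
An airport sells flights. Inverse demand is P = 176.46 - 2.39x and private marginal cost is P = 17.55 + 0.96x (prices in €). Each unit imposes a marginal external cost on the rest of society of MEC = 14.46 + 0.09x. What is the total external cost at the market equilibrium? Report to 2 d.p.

€787.18

Market equilibrium (private): 17.55 + 0.96x = 176.46 - 2.39x → x_m = 47.4358.
Total external cost = ∫₀^{x_m} (14.46 + 0.09x) dx = 14.46×47.4358 + ½×0.09×47.4358² = 787.1786.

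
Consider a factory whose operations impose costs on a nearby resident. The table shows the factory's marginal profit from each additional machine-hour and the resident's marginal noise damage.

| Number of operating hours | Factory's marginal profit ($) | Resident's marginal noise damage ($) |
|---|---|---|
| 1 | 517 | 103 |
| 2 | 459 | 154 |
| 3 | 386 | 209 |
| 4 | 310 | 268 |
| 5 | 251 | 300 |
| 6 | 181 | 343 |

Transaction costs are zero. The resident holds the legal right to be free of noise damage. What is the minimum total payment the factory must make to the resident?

$734

Efficient level: marginal profit ≥ marginal noise damage through level 4, so k* = 4.
With the resident holding the right, the factory must at least compensate total damage at k*: 103 + 154 + 209 + 268 = 734.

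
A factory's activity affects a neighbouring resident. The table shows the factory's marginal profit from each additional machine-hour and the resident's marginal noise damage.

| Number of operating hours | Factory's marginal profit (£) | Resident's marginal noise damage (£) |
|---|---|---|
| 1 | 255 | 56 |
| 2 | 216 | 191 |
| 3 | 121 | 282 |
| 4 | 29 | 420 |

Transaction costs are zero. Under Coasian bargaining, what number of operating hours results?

2

Bargaining reaches the level where marginal profit last exceeds marginal noise damage.
That holds through level 2 (216 ≥ 191) but not at 3 (121 < 282).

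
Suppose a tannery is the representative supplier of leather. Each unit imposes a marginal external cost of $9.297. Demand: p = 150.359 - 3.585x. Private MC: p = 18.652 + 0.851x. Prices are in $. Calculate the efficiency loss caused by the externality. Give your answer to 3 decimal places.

Market equilibrium (private): 18.652 + 0.851x = 150.359 - 3.585x → x_m = 29.6905.
Social marginal cost = private MC + MEC = 27.949 + 0.851x.
Set SMC = demand: 27.949 + 0.851x = 150.359 - 3.585x → x* = 27.5947.
Height of the DWL triangle at x_m is SMC(x_m) − demand(x_m) = MEC(x_m) = 9.2970.
DWL = ½ × 2.0958 × 9.2970 = 9.7423.

DWL = $9.742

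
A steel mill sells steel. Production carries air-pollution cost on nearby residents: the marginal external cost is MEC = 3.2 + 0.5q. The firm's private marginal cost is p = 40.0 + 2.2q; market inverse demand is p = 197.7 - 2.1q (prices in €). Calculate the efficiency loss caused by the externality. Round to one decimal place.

DWL = €48.3

Market equilibrium (private): 40.0 + 2.2q = 197.7 - 2.1q → q_m = 36.6744.
Social marginal cost = private MC + MEC = 43.2 + 2.7q.
Set SMC = demand: 43.2 + 2.7q = 197.7 - 2.1q → q* = 32.1875.
Between q* and q_m the wedge SMC − demand runs linearly from 0 to MEC(q_m), so the loss is a triangle.
DWL = ½ × 4.4869 × 21.5372 = 48.3176.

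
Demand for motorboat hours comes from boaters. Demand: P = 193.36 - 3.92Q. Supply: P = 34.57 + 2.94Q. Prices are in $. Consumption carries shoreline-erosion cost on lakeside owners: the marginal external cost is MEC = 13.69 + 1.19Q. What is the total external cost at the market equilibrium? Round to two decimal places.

$635.68

Market equilibrium (private): 34.57 + 2.94Q = 193.36 - 3.92Q → Q_m = 23.1472.
Total external cost = ∫₀^{Q_m} (13.69 + 1.19Q) dQ = 13.69×23.1472 + ½×1.19×23.1472² = 635.6819.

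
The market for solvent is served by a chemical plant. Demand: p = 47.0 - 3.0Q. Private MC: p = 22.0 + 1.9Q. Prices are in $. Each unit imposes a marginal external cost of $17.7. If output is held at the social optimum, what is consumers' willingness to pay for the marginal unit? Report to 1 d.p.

Social marginal cost = private MC + MEC = 39.7 + 1.9Q.
Set SMC = demand: 39.7 + 1.9Q = 47.0 - 3.0Q → Q* = 1.4898.
Consumer price on the demand curve at Q*: 47.0 − 3.0×1.4898 = 42.5306.

P = $42.5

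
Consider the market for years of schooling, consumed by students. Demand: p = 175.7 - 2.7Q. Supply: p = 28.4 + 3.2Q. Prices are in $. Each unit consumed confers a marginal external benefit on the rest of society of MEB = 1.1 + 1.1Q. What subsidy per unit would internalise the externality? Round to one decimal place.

subsidy = $35.1 per unit

Social marginal benefit = demand + MEB = 176.8 - 1.6Q.
Set SMB = MC: 176.8 - 1.6Q = 28.4 + 3.2Q → Q* = 30.9167.
The Pigouvian subsidy equals MEB at Q*: 1.1 + 1.1×30.9167 = 35.1084.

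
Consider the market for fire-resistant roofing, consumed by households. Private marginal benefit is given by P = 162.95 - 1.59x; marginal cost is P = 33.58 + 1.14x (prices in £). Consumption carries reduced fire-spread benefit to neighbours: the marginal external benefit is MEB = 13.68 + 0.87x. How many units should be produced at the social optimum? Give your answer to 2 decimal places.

Social marginal benefit = demand + MEB = 176.63 - 0.72x.
Set SMB = MC: 176.63 - 0.72x = 33.58 + 1.14x → x* = 76.9086.

x* = 76.91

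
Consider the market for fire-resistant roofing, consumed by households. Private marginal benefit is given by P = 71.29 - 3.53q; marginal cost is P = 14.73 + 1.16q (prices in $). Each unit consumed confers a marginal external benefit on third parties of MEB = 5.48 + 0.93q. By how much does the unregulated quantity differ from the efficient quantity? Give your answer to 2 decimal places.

4.44 units

Market equilibrium (private): 14.73 + 1.16q = 71.29 - 3.53q → q_m = 12.0597.
Social marginal benefit = demand + MEB = 76.77 - 2.60q.
Set SMB = MC: 76.77 - 2.60q = 14.73 + 1.16q → q* = 16.5000.
Gap = |12.0597 − 16.5000| = 4.4403.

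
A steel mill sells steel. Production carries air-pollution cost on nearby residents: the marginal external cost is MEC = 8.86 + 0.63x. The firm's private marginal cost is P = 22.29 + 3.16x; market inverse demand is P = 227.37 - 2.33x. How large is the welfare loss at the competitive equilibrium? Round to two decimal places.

Market equilibrium (private): 22.29 + 3.16x = 227.37 - 2.33x → x_m = 37.3552.
Social marginal cost = private MC + MEC = 31.15 + 3.79x.
Set SMC = demand: 31.15 + 3.79x = 227.37 - 2.33x → x* = 32.0621.
Height of the DWL triangle at x_m is SMC(x_m) − demand(x_m) = MEC(x_m) = 32.3938.
DWL = ½ × 5.2931 × 32.3938 = 85.7318.

DWL = 85.73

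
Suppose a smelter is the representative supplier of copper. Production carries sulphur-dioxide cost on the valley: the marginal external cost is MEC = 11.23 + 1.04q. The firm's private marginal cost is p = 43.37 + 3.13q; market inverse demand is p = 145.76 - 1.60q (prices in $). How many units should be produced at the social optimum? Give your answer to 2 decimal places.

q* = 15.80

Social marginal cost = private MC + MEC = 54.60 + 4.17q.
Set SMC = demand: 54.60 + 4.17q = 145.76 - 1.60q → q* = 15.7990.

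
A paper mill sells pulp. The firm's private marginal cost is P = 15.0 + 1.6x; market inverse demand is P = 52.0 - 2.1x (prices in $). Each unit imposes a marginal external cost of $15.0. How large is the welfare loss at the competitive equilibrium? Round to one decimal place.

Market equilibrium (private): 15.0 + 1.6x = 52.0 - 2.1x → x_m = 10.0000.
Social marginal cost = private MC + MEC = 30.0 + 1.6x.
Set SMC = demand: 30.0 + 1.6x = 52.0 - 2.1x → x* = 5.9459.
The welfare-loss triangle has base |x_m − x*| and height MEC(x_m) (the vertical gap between SMC and demand is zero at x* and MEC at x_m).
DWL = ½ × 4.0541 × 15.0000 = 30.4058.

DWL = $30.4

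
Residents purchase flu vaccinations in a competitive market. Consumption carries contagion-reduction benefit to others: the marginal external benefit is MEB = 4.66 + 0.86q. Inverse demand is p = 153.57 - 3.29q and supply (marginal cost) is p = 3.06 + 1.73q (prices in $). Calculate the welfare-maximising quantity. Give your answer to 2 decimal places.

q* = 37.30

Social marginal benefit = demand + MEB = 158.23 - 2.43q.
Set SMB = MC: 158.23 - 2.43q = 3.06 + 1.73q → q* = 37.3005.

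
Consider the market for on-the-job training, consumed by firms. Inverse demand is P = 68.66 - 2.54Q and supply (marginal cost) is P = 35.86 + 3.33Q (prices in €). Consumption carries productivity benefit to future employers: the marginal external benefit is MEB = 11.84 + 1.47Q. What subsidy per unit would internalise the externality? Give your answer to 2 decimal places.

subsidy = €26.75 per unit

Social marginal benefit = demand + MEB = 80.50 - 1.07Q.
Set SMB = MC: 80.50 - 1.07Q = 35.86 + 3.33Q → Q* = 10.1455.
The Pigouvian subsidy equals MEB at Q*: 11.84 + 1.47×10.1455 = 26.7539.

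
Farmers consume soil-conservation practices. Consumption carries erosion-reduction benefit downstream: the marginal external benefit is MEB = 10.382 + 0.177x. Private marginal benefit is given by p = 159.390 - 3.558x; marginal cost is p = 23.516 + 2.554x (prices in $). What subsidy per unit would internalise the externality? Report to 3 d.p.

Social marginal benefit = demand + MEB = 169.772 - 3.381x.
Set SMB = MC: 169.772 - 3.381x = 23.516 + 2.554x → x* = 24.6430.
The Pigouvian subsidy equals MEB at x*: 10.382 + 0.177×24.6430 = 14.7438.

subsidy = $14.744 per unit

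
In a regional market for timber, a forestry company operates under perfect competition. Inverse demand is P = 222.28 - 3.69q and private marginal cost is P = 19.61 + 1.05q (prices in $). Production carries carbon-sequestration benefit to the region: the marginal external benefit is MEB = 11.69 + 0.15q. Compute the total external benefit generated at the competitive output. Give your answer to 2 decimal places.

$636.95

Market equilibrium (private): 19.61 + 1.05q = 222.28 - 3.69q → q_m = 42.7574.
Total external benefit = ∫₀^{q_m} (11.69 + 0.15q) dq = 11.69×42.7574 + ½×0.15×42.7574² = 636.9487.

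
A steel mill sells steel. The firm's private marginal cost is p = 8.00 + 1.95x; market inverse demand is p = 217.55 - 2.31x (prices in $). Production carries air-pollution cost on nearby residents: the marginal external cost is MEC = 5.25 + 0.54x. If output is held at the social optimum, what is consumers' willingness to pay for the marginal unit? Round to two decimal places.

Social marginal cost = private MC + MEC = 13.25 + 2.49x.
Set SMC = demand: 13.25 + 2.49x = 217.55 - 2.31x → x* = 42.5625.
Consumer price on the demand curve at x*: 217.55 − 2.31×42.5625 = 119.2306.

P = $119.23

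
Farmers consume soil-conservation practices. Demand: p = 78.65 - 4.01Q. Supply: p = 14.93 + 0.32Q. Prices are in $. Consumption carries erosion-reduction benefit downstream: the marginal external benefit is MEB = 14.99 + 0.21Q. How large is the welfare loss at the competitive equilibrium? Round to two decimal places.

DWL = $39.67

Market equilibrium (private): 14.93 + 0.32Q = 78.65 - 4.01Q → Q_m = 14.7159.
Social marginal benefit = demand + MEB = 93.64 - 3.80Q.
Set SMB = MC: 93.64 - 3.80Q = 14.93 + 0.32Q → Q* = 19.1044.
Between Q* and Q_m the wedge SMB − MC runs linearly from 0 to MEB(Q_m), so the loss is a triangle.
DWL = ½ × 4.3885 × 18.0803 = 39.6727.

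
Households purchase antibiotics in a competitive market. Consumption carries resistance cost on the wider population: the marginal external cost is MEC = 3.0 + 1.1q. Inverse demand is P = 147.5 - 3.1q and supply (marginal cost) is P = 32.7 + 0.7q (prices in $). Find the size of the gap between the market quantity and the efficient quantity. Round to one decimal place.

7.4 units

Market equilibrium (private): 32.7 + 0.7q = 147.5 - 3.1q → q_m = 30.2105.
Social marginal benefit = demand − MEC = 144.5 - 4.2q.
Set SMB = MC: 144.5 - 4.2q = 32.7 + 0.7q → q* = 22.8163.
Gap = |30.2105 − 22.8163| = 7.3942.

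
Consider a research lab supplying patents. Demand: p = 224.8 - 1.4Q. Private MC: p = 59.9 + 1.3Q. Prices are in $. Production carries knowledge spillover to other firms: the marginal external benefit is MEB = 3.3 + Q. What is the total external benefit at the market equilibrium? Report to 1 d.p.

Market equilibrium (private): 59.9 + 1.3Q = 224.8 - 1.4Q → Q_m = 61.0741.
Total external benefit = ∫₀^{Q_m} (3.3 + 1.0Q) dQ = 3.3×61.0741 + ½×1.0×61.0741² = 2066.5674.

$2066.6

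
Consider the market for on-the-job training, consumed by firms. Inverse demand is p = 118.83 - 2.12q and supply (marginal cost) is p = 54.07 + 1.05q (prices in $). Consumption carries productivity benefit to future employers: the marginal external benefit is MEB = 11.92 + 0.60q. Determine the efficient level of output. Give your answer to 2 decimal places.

Social marginal benefit = demand + MEB = 130.75 - 1.52q.
Set SMB = MC: 130.75 - 1.52q = 54.07 + 1.05q → q* = 29.8366.

q* = 29.84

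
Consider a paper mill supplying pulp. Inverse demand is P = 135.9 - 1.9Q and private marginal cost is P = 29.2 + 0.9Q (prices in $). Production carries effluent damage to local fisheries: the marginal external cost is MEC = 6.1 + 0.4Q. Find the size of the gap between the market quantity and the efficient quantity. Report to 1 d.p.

Market equilibrium (private): 29.2 + 0.9Q = 135.9 - 1.9Q → Q_m = 38.1071.
Social marginal cost = private MC + MEC = 35.3 + 1.3Q.
Set SMC = demand: 35.3 + 1.3Q = 135.9 - 1.9Q → Q* = 31.4375.
Gap = |38.1071 − 31.4375| = 6.6696.

6.7 units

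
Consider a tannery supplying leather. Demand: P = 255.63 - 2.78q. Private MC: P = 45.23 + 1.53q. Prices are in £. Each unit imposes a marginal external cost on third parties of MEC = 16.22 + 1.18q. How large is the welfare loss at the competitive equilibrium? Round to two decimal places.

DWL = £496.35

Market equilibrium (private): 45.23 + 1.53q = 255.63 - 2.78q → q_m = 48.8167.
Social marginal cost = private MC + MEC = 61.45 + 2.71q.
Set SMC = demand: 61.45 + 2.71q = 255.63 - 2.78q → q* = 35.3698.
Between q* and q_m the wedge SMC − demand runs linearly from 0 to MEC(q_m), so the loss is a triangle.
DWL = ½ × 13.4469 × 73.8237 = 496.3500.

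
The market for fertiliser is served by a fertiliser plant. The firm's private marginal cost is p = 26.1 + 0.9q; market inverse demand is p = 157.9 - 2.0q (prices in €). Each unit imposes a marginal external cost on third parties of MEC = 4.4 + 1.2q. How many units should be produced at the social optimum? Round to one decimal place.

q* = 31.1

Social marginal cost = private MC + MEC = 30.5 + 2.1q.
Set SMC = demand: 30.5 + 2.1q = 157.9 - 2.0q → q* = 31.0732.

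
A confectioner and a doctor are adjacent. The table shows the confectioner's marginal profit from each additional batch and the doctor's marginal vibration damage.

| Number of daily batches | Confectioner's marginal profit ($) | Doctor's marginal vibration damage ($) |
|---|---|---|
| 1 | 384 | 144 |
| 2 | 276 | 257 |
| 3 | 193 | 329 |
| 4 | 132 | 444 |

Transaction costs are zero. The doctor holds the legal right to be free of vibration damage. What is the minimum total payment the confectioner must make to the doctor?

$401

Efficient level: marginal profit ≥ marginal vibration damage through level 2, so k* = 2.
With the doctor holding the right, the confectioner must at least compensate total damage at k*: 144 + 257 = 401.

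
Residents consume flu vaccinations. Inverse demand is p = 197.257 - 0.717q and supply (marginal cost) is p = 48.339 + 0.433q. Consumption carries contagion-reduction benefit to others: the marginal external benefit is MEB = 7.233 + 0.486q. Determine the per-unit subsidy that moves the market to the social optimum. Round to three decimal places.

Social marginal benefit = demand + MEB = 204.490 - 0.231q.
Set SMB = MC: 204.490 - 0.231q = 48.339 + 0.433q → q* = 235.1672.
The Pigouvian subsidy equals MEB at q*: 7.233 + 0.486×235.1672 = 121.5243.

subsidy = 121.524 per unit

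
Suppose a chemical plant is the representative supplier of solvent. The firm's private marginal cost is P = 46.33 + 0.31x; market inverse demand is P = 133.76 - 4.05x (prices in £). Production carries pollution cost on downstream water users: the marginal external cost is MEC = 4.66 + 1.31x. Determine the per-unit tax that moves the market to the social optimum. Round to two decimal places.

Social marginal cost = private MC + MEC = 50.99 + 1.62x.
Set SMC = demand: 50.99 + 1.62x = 133.76 - 4.05x → x* = 14.5979.
The Pigouvian tax equals MEC at x*: 4.66 + 1.31×14.5979 = 23.7832.

tax = £23.78 per unit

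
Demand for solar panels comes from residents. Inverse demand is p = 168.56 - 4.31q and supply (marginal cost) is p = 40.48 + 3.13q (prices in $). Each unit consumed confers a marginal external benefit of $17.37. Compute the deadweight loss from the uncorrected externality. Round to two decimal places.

Market equilibrium (private): 40.48 + 3.13q = 168.56 - 4.31q → q_m = 17.2151.
Social marginal benefit = demand + MEB = 185.93 - 4.31q.
Set SMB = MC: 185.93 - 4.31q = 40.48 + 3.13q → q* = 19.5497.
The welfare-loss triangle has base |q_m − q*| and height MEB(q_m) (the vertical gap between SMB and MC is zero at q* and MEB at q_m).
DWL = ½ × 2.3346 × 17.3700 = 20.2760.

DWL = $20.28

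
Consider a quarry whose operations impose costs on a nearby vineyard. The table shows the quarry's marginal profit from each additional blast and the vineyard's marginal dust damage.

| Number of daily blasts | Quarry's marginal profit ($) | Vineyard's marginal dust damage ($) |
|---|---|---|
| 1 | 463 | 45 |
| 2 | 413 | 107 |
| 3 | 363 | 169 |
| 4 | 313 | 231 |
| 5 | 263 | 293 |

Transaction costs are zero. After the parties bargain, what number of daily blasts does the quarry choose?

Bargaining reaches the level where marginal profit last exceeds marginal dust damage.
That holds through level 4 (313 ≥ 231) but not at 5 (263 < 293).

4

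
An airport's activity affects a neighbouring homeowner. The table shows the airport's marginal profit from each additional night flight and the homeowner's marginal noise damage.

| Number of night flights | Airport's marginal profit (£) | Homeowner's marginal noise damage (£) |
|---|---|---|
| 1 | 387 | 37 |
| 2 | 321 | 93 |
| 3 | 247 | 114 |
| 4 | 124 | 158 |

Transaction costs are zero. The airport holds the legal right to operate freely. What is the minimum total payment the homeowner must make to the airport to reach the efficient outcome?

£124

Left alone the airport would choose level 4 (marginal profit stays positive).
Efficient level: k* = 3 (marginal profit ≥ marginal noise damage through 3).
The homeowner must at least cover the airport's forgone profit from cutting 4→3: 124 = 124.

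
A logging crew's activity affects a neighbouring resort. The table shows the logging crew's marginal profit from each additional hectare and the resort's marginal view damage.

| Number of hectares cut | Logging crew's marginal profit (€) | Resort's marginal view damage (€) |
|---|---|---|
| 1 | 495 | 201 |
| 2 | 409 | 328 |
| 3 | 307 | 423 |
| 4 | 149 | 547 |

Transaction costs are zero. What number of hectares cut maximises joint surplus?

Bargaining reaches the level where marginal profit last exceeds marginal view damage.
That holds through level 2 (409 ≥ 328) but not at 3 (307 < 423).

2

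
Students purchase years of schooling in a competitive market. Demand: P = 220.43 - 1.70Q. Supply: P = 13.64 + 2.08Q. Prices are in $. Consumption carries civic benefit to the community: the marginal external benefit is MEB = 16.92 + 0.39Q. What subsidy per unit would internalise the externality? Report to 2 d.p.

subsidy = $42.66 per unit

Social marginal benefit = demand + MEB = 237.35 - 1.31Q.
Set SMB = MC: 237.35 - 1.31Q = 13.64 + 2.08Q → Q* = 65.9912.
The Pigouvian subsidy equals MEB at Q*: 16.92 + 0.39×65.9912 = 42.6566.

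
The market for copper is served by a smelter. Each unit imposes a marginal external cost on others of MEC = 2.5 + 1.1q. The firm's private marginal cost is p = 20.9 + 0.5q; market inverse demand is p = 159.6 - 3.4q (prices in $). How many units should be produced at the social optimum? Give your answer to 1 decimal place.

Social marginal cost = private MC + MEC = 23.4 + 1.6q.
Set SMC = demand: 23.4 + 1.6q = 159.6 - 3.4q → q* = 27.2400.

q* = 27.2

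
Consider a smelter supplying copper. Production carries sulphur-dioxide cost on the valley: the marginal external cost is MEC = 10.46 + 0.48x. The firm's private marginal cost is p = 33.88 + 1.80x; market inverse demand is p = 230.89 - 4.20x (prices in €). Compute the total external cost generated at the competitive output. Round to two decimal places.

€602.21

Market equilibrium (private): 33.88 + 1.80x = 230.89 - 4.20x → x_m = 32.8350.
Total external cost = ∫₀^{x_m} (10.46 + 0.48x) dx = 10.46×32.8350 + ½×0.48×32.8350² = 602.2070.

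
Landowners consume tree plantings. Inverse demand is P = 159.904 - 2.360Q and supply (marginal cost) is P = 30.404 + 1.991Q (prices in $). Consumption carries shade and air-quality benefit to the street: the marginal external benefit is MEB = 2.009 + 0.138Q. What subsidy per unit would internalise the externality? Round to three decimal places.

Social marginal benefit = demand + MEB = 161.913 - 2.222Q.
Set SMB = MC: 161.913 - 2.222Q = 30.404 + 1.991Q → Q* = 31.2150.
The Pigouvian subsidy equals MEB at Q*: 2.009 + 0.138×31.2150 = 6.3167.

subsidy = $6.317 per unit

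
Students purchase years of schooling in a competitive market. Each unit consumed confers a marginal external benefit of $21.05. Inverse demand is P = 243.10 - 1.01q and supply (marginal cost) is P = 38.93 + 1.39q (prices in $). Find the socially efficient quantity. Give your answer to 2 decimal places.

Social marginal benefit = demand + MEB = 264.15 - 1.01q.
Set SMB = MC: 264.15 - 1.01q = 38.93 + 1.39q → q* = 93.8417.

q* = 93.84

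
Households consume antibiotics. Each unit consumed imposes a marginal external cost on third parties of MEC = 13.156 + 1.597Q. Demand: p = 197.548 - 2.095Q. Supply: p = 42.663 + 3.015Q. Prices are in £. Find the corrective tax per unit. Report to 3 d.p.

Social marginal benefit = demand − MEC = 184.392 - 3.692Q.
Set SMB = MC: 184.392 - 3.692Q = 42.663 + 3.015Q → Q* = 21.1315.
The Pigouvian tax equals MEC at Q*: 13.156 + 1.597×21.1315 = 46.9030.

tax = £46.903 per unit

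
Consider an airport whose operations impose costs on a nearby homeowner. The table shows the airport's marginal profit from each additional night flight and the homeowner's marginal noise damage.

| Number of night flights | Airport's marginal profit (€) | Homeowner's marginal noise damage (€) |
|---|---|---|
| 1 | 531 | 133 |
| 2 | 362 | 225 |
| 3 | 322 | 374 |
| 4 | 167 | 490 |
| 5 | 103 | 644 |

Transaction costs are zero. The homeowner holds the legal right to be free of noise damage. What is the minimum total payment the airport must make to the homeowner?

€358

Efficient level: marginal profit ≥ marginal noise damage through level 2, so k* = 2.
With the homeowner holding the right, the airport must at least compensate total damage at k*: 133 + 225 = 358.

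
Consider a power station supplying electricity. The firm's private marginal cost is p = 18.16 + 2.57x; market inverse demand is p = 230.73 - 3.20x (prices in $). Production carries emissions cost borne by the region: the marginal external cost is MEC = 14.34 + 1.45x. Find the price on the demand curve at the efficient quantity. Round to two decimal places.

P = $142.87

Social marginal cost = private MC + MEC = 32.50 + 4.02x.
Set SMC = demand: 32.50 + 4.02x = 230.73 - 3.20x → x* = 27.4557.
Consumer price on the demand curve at x*: 230.73 − 3.20×27.4557 = 142.8718.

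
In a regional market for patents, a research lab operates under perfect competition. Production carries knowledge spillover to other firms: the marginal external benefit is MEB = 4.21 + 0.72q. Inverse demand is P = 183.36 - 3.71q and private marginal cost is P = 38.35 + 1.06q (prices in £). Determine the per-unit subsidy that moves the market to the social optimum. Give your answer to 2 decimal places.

Social marginal cost = private MC − MEB = 34.14 + 0.34q.
Set SMC = demand: 34.14 + 0.34q = 183.36 - 3.71q → q* = 36.8444.
The Pigouvian subsidy equals MEB at q*: 4.21 + 0.72×36.8444 = 30.7380.

subsidy = £30.74 per unit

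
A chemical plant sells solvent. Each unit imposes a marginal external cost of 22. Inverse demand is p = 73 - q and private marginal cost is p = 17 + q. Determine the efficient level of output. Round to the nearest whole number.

Social marginal cost = private MC + MEC = 39 + q.
Set SMC = demand: 39 + q = 73 - q → q* = 17.0000.

q* = 17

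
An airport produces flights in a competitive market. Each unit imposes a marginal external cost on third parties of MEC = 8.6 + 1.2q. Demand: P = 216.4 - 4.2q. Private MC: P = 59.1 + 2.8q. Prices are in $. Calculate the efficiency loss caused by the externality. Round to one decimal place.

DWL = $77.1

Market equilibrium (private): 59.1 + 2.8q = 216.4 - 4.2q → q_m = 22.4714.
Social marginal cost = private MC + MEC = 67.7 + 4.0q.
Set SMC = demand: 67.7 + 4.0q = 216.4 - 4.2q → q* = 18.1341.
Height of the DWL triangle at q_m is SMC(q_m) − demand(q_m) = MEC(q_m) = 35.5657.
DWL = ½ × 4.3373 × 35.5657 = 77.1296.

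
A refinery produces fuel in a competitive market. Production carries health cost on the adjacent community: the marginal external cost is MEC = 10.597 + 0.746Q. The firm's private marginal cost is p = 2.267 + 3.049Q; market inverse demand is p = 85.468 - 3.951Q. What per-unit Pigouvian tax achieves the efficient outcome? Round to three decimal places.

tax = 17.589 per unit

Social marginal cost = private MC + MEC = 12.864 + 3.795Q.
Set SMC = demand: 12.864 + 3.795Q = 85.468 - 3.951Q → Q* = 9.3731.
The Pigouvian tax equals MEC at Q*: 10.597 + 0.746×9.3731 = 17.5893.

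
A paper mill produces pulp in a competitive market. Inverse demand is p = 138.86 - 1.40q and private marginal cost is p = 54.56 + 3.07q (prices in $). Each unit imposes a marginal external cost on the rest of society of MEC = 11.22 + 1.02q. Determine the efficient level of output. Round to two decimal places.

q* = 13.31

Social marginal cost = private MC + MEC = 65.78 + 4.09q.
Set SMC = demand: 65.78 + 4.09q = 138.86 - 1.40q → q* = 13.3115.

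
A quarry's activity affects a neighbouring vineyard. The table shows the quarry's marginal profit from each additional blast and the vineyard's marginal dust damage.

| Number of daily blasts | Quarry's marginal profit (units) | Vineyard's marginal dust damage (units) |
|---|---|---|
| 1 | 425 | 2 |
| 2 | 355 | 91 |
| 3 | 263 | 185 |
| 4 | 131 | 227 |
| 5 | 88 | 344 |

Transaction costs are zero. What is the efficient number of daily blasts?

3

Bargaining reaches the level where marginal profit last exceeds marginal dust damage.
That holds through level 3 (263 ≥ 185) but not at 4 (131 < 227).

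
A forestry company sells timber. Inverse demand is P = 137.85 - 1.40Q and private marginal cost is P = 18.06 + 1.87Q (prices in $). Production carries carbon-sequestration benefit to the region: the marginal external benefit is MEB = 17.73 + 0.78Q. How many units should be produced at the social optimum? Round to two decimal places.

Social marginal cost = private MC − MEB = 0.33 + 1.09Q.
Set SMC = demand: 0.33 + 1.09Q = 137.85 - 1.40Q → Q* = 55.2289.

Q* = 55.23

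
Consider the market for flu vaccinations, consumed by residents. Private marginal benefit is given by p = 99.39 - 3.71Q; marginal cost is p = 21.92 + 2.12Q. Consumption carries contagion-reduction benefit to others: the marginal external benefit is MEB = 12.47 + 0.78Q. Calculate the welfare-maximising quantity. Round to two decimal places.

Q* = 17.81

Social marginal benefit = demand + MEB = 111.86 - 2.93Q.
Set SMB = MC: 111.86 - 2.93Q = 21.92 + 2.12Q → Q* = 17.8099.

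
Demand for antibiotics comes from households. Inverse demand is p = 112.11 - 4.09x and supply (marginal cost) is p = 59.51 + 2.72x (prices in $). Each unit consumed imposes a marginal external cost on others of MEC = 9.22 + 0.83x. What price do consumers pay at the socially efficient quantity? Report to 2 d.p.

P = $88.89

Social marginal benefit = demand − MEC = 102.89 - 4.92x.
Set SMB = MC: 102.89 - 4.92x = 59.51 + 2.72x → x* = 5.6780.
Consumer price on the demand curve at x*: 112.11 − 4.09×5.6780 = 88.8870.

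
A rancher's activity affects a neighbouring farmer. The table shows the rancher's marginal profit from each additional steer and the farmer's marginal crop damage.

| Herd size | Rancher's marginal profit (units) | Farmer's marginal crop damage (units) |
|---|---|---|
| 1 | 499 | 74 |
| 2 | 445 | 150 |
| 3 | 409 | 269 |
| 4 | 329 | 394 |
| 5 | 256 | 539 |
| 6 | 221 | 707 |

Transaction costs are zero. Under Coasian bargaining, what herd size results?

3

Bargaining reaches the level where marginal profit last exceeds marginal crop damage.
That holds through level 3 (409 ≥ 269) but not at 4 (329 < 394).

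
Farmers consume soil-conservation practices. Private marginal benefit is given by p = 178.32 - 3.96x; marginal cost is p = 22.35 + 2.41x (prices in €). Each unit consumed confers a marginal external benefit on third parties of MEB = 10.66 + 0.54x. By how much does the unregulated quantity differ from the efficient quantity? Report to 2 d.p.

Market equilibrium (private): 22.35 + 2.41x = 178.32 - 3.96x → x_m = 24.4851.
Social marginal benefit = demand + MEB = 188.98 - 3.42x.
Set SMB = MC: 188.98 - 3.42x = 22.35 + 2.41x → x* = 28.5815.
Gap = |24.4851 − 28.5815| = 4.0964.

4.10 units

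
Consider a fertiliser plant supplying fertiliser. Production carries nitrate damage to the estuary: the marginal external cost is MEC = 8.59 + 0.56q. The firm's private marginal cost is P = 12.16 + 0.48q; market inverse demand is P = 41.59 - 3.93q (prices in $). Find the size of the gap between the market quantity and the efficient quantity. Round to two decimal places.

2.48 units

Market equilibrium (private): 12.16 + 0.48q = 41.59 - 3.93q → q_m = 6.6735.
Social marginal cost = private MC + MEC = 20.75 + 1.04q.
Set SMC = demand: 20.75 + 1.04q = 41.59 - 3.93q → q* = 4.1932.
Gap = |6.6735 − 4.1932| = 2.4803.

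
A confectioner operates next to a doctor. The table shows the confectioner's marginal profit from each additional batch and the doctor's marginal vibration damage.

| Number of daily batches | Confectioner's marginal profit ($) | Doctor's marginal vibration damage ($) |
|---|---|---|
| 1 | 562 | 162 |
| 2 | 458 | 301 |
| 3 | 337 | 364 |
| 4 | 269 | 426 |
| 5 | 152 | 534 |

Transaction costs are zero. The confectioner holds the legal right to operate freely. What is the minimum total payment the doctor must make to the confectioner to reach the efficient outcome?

Left alone the confectioner would choose level 5 (marginal profit stays positive).
Efficient level: k* = 2 (marginal profit ≥ marginal vibration damage through 2).
The doctor must at least cover the confectioner's forgone profit from cutting 5→2: 337 + 269 + 152 = 758.

$758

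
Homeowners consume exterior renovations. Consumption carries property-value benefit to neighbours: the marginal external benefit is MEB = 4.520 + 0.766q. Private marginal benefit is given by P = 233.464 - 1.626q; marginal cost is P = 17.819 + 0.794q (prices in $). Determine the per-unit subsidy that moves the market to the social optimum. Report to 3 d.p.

Social marginal benefit = demand + MEB = 237.984 - 0.860q.
Set SMB = MC: 237.984 - 0.860q = 17.819 + 0.794q → q* = 133.1106.
The Pigouvian subsidy equals MEB at q*: 4.520 + 0.766×133.1106 = 106.4827.

subsidy = $106.483 per unit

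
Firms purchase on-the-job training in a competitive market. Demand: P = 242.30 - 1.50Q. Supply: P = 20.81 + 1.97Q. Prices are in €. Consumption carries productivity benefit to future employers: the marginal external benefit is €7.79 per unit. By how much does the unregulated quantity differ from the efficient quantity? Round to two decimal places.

2.24 units

Market equilibrium (private): 20.81 + 1.97Q = 242.30 - 1.50Q → Q_m = 63.8300.
Social marginal benefit = demand + MEB = 250.09 - 1.50Q.
Set SMB = MC: 250.09 - 1.50Q = 20.81 + 1.97Q → Q* = 66.0749.
Gap = |63.8300 − 66.0749| = 2.2449.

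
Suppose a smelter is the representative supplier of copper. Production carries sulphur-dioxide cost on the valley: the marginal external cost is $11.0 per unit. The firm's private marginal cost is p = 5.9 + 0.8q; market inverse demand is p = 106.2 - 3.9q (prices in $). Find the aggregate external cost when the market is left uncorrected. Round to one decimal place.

Market equilibrium (private): 5.9 + 0.8q = 106.2 - 3.9q → q_m = 21.3404.
Total external cost = MEC × q_m = 11.0 × 21.3404 = 234.7444.

$234.7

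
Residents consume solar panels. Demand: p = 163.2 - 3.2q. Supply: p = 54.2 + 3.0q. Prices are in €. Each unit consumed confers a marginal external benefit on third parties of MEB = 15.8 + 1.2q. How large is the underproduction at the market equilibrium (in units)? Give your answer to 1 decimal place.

Market equilibrium (private): 54.2 + 3.0q = 163.2 - 3.2q → q_m = 17.5806.
Social marginal benefit = demand + MEB = 179.0 - 2.0q.
Set SMB = MC: 179.0 - 2.0q = 54.2 + 3.0q → q* = 24.9600.
Gap = |17.5806 − 24.9600| = 7.3794.

7.4 units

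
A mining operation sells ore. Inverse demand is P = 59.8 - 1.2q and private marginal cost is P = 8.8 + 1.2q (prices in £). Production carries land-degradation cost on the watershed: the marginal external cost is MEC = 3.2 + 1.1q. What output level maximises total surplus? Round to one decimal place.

q* = 13.7

Social marginal cost = private MC + MEC = 12.0 + 2.3q.
Set SMC = demand: 12.0 + 2.3q = 59.8 - 1.2q → q* = 13.6571.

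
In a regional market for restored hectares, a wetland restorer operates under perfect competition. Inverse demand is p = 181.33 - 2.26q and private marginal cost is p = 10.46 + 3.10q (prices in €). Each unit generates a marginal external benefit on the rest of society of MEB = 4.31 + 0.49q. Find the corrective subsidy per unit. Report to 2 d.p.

Social marginal cost = private MC − MEB = 6.15 + 2.61q.
Set SMC = demand: 6.15 + 2.61q = 181.33 - 2.26q → q* = 35.9713.
The Pigouvian subsidy equals MEB at q*: 4.31 + 0.49×35.9713 = 21.9359.

subsidy = €21.94 per unit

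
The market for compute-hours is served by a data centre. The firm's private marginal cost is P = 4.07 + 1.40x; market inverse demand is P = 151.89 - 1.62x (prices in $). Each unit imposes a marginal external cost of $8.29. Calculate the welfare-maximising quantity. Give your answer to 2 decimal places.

Social marginal cost = private MC + MEC = 12.36 + 1.40x.
Set SMC = demand: 12.36 + 1.40x = 151.89 - 1.62x → x* = 46.2020.

x* = 46.20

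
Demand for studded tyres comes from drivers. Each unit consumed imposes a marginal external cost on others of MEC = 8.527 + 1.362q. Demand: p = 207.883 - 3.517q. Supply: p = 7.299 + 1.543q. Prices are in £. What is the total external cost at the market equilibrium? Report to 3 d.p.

Market equilibrium (private): 7.299 + 1.543q = 207.883 - 3.517q → q_m = 39.6411.
Total external cost = ∫₀^{q_m} (8.527 + 1.362q) dq = 8.527×39.6411 + ½×1.362×39.6411² = 1408.1545.

£1408.155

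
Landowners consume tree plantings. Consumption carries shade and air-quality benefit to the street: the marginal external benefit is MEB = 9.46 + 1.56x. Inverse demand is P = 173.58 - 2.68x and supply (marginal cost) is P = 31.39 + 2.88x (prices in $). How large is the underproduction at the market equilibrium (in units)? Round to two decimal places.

Market equilibrium (private): 31.39 + 2.88x = 173.58 - 2.68x → x_m = 25.5737.
Social marginal benefit = demand + MEB = 183.04 - 1.12x.
Set SMB = MC: 183.04 - 1.12x = 31.39 + 2.88x → x* = 37.9125.
Gap = |25.5737 − 37.9125| = 12.3388.

12.34 units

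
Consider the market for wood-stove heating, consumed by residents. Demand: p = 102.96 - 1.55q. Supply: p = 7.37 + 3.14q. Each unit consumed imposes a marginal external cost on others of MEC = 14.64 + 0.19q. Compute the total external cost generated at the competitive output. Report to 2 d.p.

Market equilibrium (private): 7.37 + 3.14q = 102.96 - 1.55q → q_m = 20.3817.
Total external cost = ∫₀^{q_m} (14.64 + 0.19q) dq = 14.64×20.3817 + ½×0.19×20.3817² = 337.8524.

337.85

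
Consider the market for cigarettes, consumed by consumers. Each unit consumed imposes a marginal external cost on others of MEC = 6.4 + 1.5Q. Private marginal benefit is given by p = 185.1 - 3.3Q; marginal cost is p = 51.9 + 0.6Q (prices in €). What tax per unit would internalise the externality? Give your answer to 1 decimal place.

Social marginal benefit = demand − MEC = 178.7 - 4.8Q.
Set SMB = MC: 178.7 - 4.8Q = 51.9 + 0.6Q → Q* = 23.4815.
The Pigouvian tax equals MEC at Q*: 6.4 + 1.5×23.4815 = 41.6223.

tax = €41.6 per unit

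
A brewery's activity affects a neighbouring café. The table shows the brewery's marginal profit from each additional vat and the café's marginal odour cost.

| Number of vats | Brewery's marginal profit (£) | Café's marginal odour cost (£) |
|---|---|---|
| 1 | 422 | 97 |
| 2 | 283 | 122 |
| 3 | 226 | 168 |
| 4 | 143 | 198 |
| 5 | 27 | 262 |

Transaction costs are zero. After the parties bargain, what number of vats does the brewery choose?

3

Bargaining reaches the level where marginal profit last exceeds marginal odour cost.
That holds through level 3 (226 ≥ 168) but not at 4 (143 < 198).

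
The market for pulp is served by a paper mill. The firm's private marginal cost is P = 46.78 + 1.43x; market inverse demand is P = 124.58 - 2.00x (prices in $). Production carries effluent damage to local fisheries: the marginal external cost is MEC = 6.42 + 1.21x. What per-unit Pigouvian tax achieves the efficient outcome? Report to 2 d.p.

tax = $25.03 per unit

Social marginal cost = private MC + MEC = 53.20 + 2.64x.
Set SMC = demand: 53.20 + 2.64x = 124.58 - 2.00x → x* = 15.3836.
The Pigouvian tax equals MEC at x*: 6.42 + 1.21×15.3836 = 25.0342.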